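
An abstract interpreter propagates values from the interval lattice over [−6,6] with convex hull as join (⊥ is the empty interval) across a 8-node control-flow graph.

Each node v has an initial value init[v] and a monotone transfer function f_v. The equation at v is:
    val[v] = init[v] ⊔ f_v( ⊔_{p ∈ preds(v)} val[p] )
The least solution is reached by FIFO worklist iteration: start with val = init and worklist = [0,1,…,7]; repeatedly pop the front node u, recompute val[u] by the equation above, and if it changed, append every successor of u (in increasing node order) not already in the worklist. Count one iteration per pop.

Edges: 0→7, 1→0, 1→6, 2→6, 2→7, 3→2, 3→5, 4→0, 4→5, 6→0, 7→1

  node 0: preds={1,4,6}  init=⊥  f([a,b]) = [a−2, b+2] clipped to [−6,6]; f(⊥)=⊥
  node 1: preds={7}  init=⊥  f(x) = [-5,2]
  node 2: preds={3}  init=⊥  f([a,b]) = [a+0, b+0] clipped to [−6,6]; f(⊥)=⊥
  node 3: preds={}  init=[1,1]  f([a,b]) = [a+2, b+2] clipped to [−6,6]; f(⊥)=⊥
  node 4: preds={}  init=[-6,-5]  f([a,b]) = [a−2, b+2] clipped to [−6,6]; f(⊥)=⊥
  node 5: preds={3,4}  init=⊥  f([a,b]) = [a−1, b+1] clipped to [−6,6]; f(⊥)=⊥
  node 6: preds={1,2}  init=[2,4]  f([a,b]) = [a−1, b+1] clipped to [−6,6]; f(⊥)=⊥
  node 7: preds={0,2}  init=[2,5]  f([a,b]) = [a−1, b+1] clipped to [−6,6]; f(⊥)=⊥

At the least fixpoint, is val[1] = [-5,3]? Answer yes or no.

no

Worklist (10 pops):
  #1 pop 0: in=[-6,4] → [-6,6] (was ⊥); enqueue []
  #2 pop 1: in=[2,5] → [-5,2] (was ⊥); enqueue [0]
  #3 pop 2: in=[1,1] → [1,1] (was ⊥); enqueue []
  #4 pop 3: in=⊥ → [1,1] (no change)
  #5 pop 4: in=⊥ → [-6,-5] (no change)
  #6 pop 5: in=[-6,1] → [-6,2] (was ⊥); enqueue []
  #7 pop 6: in=[-5,2] → [-6,4] (was [2,4]); enqueue []
  #8 pop 7: in=[-6,6] → [-6,6] (was [2,5]); enqueue [1]
  #9 pop 0: in=[-6,4] → [-6,6] (no change)
  #10 pop 1: in=[-6,6] → [-5,2] (no change)

Fixpoint:
  val[0] = [-6,6]
  val[1] = [-5,2]
  val[2] = [1,1]
  val[3] = [1,1]
  val[4] = [-6,-5]
  val[5] = [-6,2]
  val[6] = [-6,4]
  val[7] = [-6,6]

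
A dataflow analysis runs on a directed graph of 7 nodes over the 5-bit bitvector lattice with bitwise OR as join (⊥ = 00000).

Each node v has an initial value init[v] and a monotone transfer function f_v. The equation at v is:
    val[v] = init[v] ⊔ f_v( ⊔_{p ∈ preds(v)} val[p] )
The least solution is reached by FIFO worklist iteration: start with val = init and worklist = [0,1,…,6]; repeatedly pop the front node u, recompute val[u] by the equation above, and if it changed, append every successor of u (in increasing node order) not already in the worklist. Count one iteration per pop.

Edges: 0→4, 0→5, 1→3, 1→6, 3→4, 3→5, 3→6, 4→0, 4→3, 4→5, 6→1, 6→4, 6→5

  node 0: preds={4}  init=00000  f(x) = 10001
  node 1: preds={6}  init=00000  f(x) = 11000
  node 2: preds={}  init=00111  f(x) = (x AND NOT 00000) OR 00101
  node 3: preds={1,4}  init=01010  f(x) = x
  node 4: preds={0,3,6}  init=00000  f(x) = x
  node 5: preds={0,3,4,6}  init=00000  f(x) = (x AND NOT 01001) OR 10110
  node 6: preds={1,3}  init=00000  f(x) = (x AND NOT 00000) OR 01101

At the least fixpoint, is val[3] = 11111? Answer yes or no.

Trace (18 dequeues):
  [1] u=0 | in 00000 | out 10001 | prev 00000 | push {}
  [2] u=1 | in 00000 | out 11000 | prev 00000 | push {}
  [3] u=2 | in 00000 | out 00111 | ==
  [4] u=3 | in 11000 | out 11010 | prev 01010 | push {}
  [5] u=4 | in 11011 | out 11011 | prev 00000 | push {0,3}
  [6] u=5 | in 11011 | out 10110 | prev 00000 | push {}
  [7] u=6 | in 11010 | out 11111 | prev 00000 | push {1,4,5}
  [8] u=0 | in 11011 | out 10001 | ==
  [9] u=3 | in 11011 | out 11011 | prev 11010 | push {6}
  [10] u=1 | in 11111 | out 11000 | ==
  [11] u=4 | in 11111 | out 11111 | prev 11011 | push {0,3}
  [12] u=5 | in 11111 | out 10110 | ==
  [13] u=6 | in 11011 | out 11111 | ==
  [14] u=0 | in 11111 | out 10001 | ==
  [15] u=3 | in 11111 | out 11111 | prev 11011 | push {4,5,6}
  [16] u=4 | in 11111 | out 11111 | ==
  [17] u=5 | in 11111 | out 10110 | ==
  [18] u=6 | in 11111 | out 11111 | ==

Converged values:
  [0] 10001
  [1] 11000
  [2] 00111
  [3] 11111
  [4] 11111
  [5] 10110
  [6] 11111

yes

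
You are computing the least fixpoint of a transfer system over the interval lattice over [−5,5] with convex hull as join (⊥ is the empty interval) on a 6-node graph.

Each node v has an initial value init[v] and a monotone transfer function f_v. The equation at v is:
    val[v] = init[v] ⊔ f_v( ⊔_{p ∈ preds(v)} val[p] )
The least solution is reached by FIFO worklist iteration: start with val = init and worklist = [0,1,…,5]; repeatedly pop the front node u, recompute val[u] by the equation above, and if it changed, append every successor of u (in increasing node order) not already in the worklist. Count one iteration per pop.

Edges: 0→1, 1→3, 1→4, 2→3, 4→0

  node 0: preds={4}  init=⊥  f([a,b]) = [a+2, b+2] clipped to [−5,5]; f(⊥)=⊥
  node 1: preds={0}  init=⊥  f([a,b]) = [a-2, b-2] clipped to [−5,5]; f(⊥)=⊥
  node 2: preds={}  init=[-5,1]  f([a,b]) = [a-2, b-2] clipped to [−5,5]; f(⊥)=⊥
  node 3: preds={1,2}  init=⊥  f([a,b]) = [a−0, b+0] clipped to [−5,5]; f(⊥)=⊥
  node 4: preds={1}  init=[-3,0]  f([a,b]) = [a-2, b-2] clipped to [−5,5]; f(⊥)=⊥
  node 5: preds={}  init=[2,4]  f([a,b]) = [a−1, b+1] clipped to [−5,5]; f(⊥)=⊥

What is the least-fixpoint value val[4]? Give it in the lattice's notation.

Worklist (10 pops):
  #1 pop 0: in=[-3,0] → [-1,2] (was ⊥); enqueue []
  #2 pop 1: in=[-1,2] → [-3,0] (was ⊥); enqueue []
  #3 pop 2: in=⊥ → [-5,1] (no change)
  #4 pop 3: in=[-5,1] → [-5,1] (was ⊥); enqueue []
  #5 pop 4: in=[-3,0] → [-5,0] (was [-3,0]); enqueue [0]
  #6 pop 5: in=⊥ → [2,4] (no change)
  #7 pop 0: in=[-5,0] → [-3,2] (was [-1,2]); enqueue [1]
  #8 pop 1: in=[-3,2] → [-5,0] (was [-3,0]); enqueue [3,4]
  #9 pop 3: in=[-5,1] → [-5,1] (no change)
  #10 pop 4: in=[-5,0] → [-5,0] (no change)

Fixpoint:
  val[0] = [-3,2]
  val[1] = [-5,0]
  val[2] = [-5,1]
  val[3] = [-5,1]
  val[4] = [-5,0]
  val[5] = [2,4]

[-5,0]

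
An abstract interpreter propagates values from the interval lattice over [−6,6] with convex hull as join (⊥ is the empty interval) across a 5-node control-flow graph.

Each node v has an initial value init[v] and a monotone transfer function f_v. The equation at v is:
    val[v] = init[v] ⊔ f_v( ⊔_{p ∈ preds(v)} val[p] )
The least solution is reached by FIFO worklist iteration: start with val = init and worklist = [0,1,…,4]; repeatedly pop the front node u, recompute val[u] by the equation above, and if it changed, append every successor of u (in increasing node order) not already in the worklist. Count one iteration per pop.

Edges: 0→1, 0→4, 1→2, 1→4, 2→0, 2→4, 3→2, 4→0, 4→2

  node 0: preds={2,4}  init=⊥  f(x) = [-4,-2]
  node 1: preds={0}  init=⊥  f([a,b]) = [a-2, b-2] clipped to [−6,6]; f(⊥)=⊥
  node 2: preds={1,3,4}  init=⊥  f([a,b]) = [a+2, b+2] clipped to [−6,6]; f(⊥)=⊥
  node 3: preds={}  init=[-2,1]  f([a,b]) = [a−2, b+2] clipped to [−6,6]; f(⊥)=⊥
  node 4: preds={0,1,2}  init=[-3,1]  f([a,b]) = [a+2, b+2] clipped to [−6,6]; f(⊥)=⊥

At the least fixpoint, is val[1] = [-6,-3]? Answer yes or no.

Worklist (11 pops):
  #1 pop 0: in=[-3,1] → [-4,-2] (was ⊥); enqueue []
  #2 pop 1: in=[-4,-2] → [-6,-4] (was ⊥); enqueue []
  #3 pop 2: in=[-6,1] → [-4,3] (was ⊥); enqueue [0]
  #4 pop 3: in=⊥ → [-2,1] (no change)
  #5 pop 4: in=[-6,3] → [-4,5] (was [-3,1]); enqueue [2]
  #6 pop 0: in=[-4,5] → [-4,-2] (no change)
  #7 pop 2: in=[-6,5] → [-4,6] (was [-4,3]); enqueue [0,4]
  #8 pop 0: in=[-4,6] → [-4,-2] (no change)
  #9 pop 4: in=[-6,6] → [-4,6] (was [-4,5]); enqueue [0,2]
  #10 pop 0: in=[-4,6] → [-4,-2] (no change)
  #11 pop 2: in=[-6,6] → [-4,6] (no change)

Fixpoint:
  val[0] = [-4,-2]
  val[1] = [-6,-4]
  val[2] = [-4,6]
  val[3] = [-2,1]
  val[4] = [-4,6]

no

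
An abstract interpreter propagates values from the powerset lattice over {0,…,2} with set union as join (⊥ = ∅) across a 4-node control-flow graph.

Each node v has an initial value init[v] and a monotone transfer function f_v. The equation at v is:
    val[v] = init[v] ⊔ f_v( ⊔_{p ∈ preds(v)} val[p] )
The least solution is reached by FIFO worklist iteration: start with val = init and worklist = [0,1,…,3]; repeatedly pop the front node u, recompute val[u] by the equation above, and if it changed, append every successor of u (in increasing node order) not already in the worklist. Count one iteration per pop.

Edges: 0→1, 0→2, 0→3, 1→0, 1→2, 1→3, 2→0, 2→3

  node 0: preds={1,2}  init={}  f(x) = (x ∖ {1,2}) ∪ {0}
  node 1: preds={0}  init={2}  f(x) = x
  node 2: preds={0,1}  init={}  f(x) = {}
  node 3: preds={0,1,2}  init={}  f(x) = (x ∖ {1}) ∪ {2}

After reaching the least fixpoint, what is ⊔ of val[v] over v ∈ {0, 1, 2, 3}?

Trace (5 dequeues):
  [1] u=0 | in {2} | out {0} | prev {} | push {}
  [2] u=1 | in {0} | out {0,2} | prev {2} | push {0}
  [3] u=2 | in {0,2} | out {} | ==
  [4] u=3 | in {0,2} | out {0,2} | prev {} | push {}
  [5] u=0 | in {0,2} | out {0} | ==

Converged values:
  [0] {0}
  [1] {0,2}
  [2] {}
  [3] {0,2}

{0,2}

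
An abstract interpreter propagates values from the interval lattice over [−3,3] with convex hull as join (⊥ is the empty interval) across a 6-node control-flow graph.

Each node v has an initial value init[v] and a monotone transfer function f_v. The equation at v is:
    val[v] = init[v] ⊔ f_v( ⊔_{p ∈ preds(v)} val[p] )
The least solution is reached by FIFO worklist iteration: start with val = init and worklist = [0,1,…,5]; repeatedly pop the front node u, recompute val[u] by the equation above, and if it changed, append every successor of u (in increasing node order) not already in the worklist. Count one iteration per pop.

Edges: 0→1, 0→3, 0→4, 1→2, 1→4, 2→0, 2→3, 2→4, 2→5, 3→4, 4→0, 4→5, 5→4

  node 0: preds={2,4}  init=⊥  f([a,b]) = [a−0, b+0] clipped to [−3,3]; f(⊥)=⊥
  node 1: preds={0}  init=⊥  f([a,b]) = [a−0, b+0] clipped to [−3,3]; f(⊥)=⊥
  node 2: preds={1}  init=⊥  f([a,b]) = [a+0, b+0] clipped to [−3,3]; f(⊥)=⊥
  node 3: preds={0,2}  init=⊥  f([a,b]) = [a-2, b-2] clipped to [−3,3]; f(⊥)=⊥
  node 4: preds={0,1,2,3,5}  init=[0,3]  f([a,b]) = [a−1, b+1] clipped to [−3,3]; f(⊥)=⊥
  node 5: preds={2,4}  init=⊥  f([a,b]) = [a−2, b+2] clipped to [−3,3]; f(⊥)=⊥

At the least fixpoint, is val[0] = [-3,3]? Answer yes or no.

Iteration log — 15 steps:
  step 1. node 0  ⊔preds=[0,3]  new=[0,3]  old=⊥  +wl: 
  step 2. node 1  ⊔preds=[0,3]  new=[0,3]  old=⊥  +wl: 
  step 3. node 2  ⊔preds=[0,3]  new=[0,3]  old=⊥  +wl: 0
  step 4. node 3  ⊔preds=[0,3]  new=[-2,1]  old=⊥  +wl: 
  step 5. node 4  ⊔preds=[-2,3]  new=[-3,3]  old=[0,3]  +wl: 
  step 6. node 5  ⊔preds=[-3,3]  new=[-3,3]  old=⊥  +wl: 4
  step 7. node 0  ⊔preds=[-3,3]  new=[-3,3]  old=[0,3]  +wl: 1,3
  step 8. node 4  ⊔preds=[-3,3]  new=[-3,3]  stable
  step 9. node 1  ⊔preds=[-3,3]  new=[-3,3]  old=[0,3]  +wl: 2,4
  step 10. node 3  ⊔preds=[-3,3]  new=[-3,1]  old=[-2,1]  +wl: 
  step 11. node 2  ⊔preds=[-3,3]  new=[-3,3]  old=[0,3]  +wl: 0,3,5
  step 12. node 4  ⊔preds=[-3,3]  new=[-3,3]  stable
  step 13. node 0  ⊔preds=[-3,3]  new=[-3,3]  stable
  step 14. node 3  ⊔preds=[-3,3]  new=[-3,1]  stable
  step 15. node 5  ⊔preds=[-3,3]  new=[-3,3]  stable

Least fixpoint reached:
  node 0: [-3,3]
  node 1: [-3,3]
  node 2: [-3,3]
  node 3: [-3,1]
  node 4: [-3,3]
  node 5: [-3,3]

yes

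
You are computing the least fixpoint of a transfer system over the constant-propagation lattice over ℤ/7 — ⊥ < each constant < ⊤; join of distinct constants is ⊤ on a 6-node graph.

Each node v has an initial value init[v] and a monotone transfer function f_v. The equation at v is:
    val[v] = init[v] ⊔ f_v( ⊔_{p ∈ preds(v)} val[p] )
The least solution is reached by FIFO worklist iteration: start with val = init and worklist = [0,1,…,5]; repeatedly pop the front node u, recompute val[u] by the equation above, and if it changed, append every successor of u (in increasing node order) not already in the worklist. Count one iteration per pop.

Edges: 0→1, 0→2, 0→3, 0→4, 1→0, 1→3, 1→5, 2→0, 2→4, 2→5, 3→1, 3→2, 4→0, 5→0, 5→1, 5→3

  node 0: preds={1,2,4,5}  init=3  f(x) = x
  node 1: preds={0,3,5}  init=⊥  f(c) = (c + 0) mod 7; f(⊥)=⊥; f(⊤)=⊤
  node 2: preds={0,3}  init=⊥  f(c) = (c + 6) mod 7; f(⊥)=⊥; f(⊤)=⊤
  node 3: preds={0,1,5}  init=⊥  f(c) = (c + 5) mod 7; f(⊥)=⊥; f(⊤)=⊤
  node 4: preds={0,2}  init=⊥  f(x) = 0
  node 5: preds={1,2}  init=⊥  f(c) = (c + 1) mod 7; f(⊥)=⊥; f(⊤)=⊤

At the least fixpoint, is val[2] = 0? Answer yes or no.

no

Iteration log — 15 steps:
  step 1. node 0  ⊔preds=⊥  new=3  stable
  step 2. node 1  ⊔preds=3  new=3  old=⊥  +wl: 0
  step 3. node 2  ⊔preds=3  new=2  old=⊥  +wl: 
  step 4. node 3  ⊔preds=3  new=1  old=⊥  +wl: 1,2
  step 5. node 4  ⊔preds=⊤  new=0  old=⊥  +wl: 
  step 6. node 5  ⊔preds=⊤  new=⊤  old=⊥  +wl: 3
  step 7. node 0  ⊔preds=⊤  new=⊤  old=3  +wl: 4
  step 8. node 1  ⊔preds=⊤  new=⊤  old=3  +wl: 0,5
  step 9. node 2  ⊔preds=⊤  new=⊤  old=2  +wl: 
  step 10. node 3  ⊔preds=⊤  new=⊤  old=1  +wl: 1,2
  step 11. node 4  ⊔preds=⊤  new=0  stable
  step 12. node 0  ⊔preds=⊤  new=⊤  stable
  step 13. node 5  ⊔preds=⊤  new=⊤  stable
  step 14. node 1  ⊔preds=⊤  new=⊤  stable
  step 15. node 2  ⊔preds=⊤  new=⊤  stable

Least fixpoint reached:
  node 0: ⊤
  node 1: ⊤
  node 2: ⊤
  node 3: ⊤
  node 4: 0
  node 5: ⊤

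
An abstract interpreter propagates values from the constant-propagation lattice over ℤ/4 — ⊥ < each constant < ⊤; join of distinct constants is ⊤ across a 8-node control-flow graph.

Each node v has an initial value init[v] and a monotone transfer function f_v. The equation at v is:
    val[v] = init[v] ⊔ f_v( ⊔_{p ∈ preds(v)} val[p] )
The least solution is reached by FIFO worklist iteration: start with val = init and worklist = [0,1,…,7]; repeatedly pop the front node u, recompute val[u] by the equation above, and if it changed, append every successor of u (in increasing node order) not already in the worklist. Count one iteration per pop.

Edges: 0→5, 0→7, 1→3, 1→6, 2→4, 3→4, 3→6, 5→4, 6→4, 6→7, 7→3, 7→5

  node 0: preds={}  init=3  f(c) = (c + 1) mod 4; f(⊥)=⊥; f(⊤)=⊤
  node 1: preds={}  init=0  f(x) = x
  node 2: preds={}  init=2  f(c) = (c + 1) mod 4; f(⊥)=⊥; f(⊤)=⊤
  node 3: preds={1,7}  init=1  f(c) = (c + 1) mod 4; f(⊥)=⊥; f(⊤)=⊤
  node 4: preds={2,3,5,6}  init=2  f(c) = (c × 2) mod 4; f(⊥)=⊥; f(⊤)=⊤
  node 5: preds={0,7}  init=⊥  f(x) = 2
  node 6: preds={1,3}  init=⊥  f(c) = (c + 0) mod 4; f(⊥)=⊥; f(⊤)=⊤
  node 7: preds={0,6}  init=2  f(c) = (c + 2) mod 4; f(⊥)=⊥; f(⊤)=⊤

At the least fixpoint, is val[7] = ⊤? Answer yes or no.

yes

Iteration log — 11 steps:
  step 1. node 0  ⊔preds=⊥  new=3  stable
  step 2. node 1  ⊔preds=⊥  new=0  stable
  step 3. node 2  ⊔preds=⊥  new=2  stable
  step 4. node 3  ⊔preds=⊤  new=⊤  old=1  +wl: 
  step 5. node 4  ⊔preds=⊤  new=⊤  old=2  +wl: 
  step 6. node 5  ⊔preds=⊤  new=2  old=⊥  +wl: 4
  step 7. node 6  ⊔preds=⊤  new=⊤  old=⊥  +wl: 
  step 8. node 7  ⊔preds=⊤  new=⊤  old=2  +wl: 3,5
  step 9. node 4  ⊔preds=⊤  new=⊤  stable
  step 10. node 3  ⊔preds=⊤  new=⊤  stable
  step 11. node 5  ⊔preds=⊤  new=2  stable

Least fixpoint reached:
  node 0: 3
  node 1: 0
  node 2: 2
  node 3: ⊤
  node 4: ⊤
  node 5: 2
  node 6: ⊤
  node 7: ⊤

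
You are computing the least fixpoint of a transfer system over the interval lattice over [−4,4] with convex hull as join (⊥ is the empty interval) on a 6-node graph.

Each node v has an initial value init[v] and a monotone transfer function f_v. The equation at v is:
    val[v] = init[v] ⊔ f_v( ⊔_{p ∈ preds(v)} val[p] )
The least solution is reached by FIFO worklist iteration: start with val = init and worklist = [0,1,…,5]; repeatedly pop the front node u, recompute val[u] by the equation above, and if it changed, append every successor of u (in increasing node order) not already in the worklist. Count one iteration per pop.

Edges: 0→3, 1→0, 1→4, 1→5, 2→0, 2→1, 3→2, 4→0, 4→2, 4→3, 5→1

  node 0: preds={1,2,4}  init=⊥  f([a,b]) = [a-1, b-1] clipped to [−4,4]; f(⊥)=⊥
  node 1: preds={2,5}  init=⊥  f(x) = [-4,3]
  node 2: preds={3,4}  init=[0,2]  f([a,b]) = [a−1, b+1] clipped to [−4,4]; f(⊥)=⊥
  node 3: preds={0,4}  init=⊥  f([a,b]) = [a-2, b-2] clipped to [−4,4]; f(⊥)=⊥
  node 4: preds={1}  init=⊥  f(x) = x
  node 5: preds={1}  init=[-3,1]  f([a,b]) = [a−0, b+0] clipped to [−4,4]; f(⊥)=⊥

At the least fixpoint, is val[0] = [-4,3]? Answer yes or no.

yes

Worklist (13 pops):
  #1 pop 0: in=[0,2] → [-1,1] (was ⊥); enqueue []
  #2 pop 1: in=[-3,2] → [-4,3] (was ⊥); enqueue [0]
  #3 pop 2: in=⊥ → [0,2] (no change)
  #4 pop 3: in=[-1,1] → [-3,-1] (was ⊥); enqueue [2]
  #5 pop 4: in=[-4,3] → [-4,3] (was ⊥); enqueue [3]
  #6 pop 5: in=[-4,3] → [-4,3] (was [-3,1]); enqueue [1]
  #7 pop 0: in=[-4,3] → [-4,2] (was [-1,1]); enqueue []
  #8 pop 2: in=[-4,3] → [-4,4] (was [0,2]); enqueue [0]
  #9 pop 3: in=[-4,3] → [-4,1] (was [-3,-1]); enqueue [2]
  #10 pop 1: in=[-4,4] → [-4,3] (no change)
  #11 pop 0: in=[-4,4] → [-4,3] (was [-4,2]); enqueue [3]
  #12 pop 2: in=[-4,3] → [-4,4] (no change)
  #13 pop 3: in=[-4,3] → [-4,1] (no change)

Fixpoint:
  val[0] = [-4,3]
  val[1] = [-4,3]
  val[2] = [-4,4]
  val[3] = [-4,1]
  val[4] = [-4,3]
  val[5] = [-4,3]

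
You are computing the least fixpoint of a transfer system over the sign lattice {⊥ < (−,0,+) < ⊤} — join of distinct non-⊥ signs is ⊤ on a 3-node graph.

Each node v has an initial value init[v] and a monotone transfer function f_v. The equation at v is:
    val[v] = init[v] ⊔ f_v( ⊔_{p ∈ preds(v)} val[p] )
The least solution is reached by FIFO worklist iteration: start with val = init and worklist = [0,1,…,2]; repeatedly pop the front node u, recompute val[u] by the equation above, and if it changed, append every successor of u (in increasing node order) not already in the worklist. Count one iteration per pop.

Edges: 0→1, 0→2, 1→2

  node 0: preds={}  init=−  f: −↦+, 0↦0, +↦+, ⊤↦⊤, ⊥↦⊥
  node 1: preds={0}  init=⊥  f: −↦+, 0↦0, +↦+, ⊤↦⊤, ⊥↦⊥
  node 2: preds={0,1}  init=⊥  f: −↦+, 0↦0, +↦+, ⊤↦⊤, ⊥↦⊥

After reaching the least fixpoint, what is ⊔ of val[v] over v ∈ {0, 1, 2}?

⊤

Trace (3 dequeues):
  [1] u=0 | in ⊥ | out − | ==
  [2] u=1 | in − | out + | prev ⊥ | push {}
  [3] u=2 | in ⊤ | out ⊤ | prev ⊥ | push {}

Converged values:
  [0] −
  [1] +
  [2] ⊤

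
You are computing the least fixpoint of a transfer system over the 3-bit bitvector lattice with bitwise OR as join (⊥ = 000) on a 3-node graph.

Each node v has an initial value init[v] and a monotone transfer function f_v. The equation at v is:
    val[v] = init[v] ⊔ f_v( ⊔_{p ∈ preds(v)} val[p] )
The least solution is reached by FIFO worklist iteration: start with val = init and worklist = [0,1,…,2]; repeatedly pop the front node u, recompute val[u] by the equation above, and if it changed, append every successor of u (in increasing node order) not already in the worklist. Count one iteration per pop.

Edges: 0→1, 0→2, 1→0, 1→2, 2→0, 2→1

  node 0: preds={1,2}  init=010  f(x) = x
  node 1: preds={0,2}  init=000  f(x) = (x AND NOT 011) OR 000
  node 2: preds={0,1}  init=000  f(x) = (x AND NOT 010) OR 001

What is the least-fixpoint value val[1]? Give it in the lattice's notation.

000

Iteration log — 6 steps:
  step 1. node 0  ⊔preds=000  new=010  stable
  step 2. node 1  ⊔preds=010  new=000  stable
  step 3. node 2  ⊔preds=010  new=001  old=000  +wl: 0,1
  step 4. node 0  ⊔preds=001  new=011  old=010  +wl: 2
  step 5. node 1  ⊔preds=011  new=000  stable
  step 6. node 2  ⊔preds=011  new=001  stable

Least fixpoint reached:
  node 0: 011
  node 1: 000
  node 2: 001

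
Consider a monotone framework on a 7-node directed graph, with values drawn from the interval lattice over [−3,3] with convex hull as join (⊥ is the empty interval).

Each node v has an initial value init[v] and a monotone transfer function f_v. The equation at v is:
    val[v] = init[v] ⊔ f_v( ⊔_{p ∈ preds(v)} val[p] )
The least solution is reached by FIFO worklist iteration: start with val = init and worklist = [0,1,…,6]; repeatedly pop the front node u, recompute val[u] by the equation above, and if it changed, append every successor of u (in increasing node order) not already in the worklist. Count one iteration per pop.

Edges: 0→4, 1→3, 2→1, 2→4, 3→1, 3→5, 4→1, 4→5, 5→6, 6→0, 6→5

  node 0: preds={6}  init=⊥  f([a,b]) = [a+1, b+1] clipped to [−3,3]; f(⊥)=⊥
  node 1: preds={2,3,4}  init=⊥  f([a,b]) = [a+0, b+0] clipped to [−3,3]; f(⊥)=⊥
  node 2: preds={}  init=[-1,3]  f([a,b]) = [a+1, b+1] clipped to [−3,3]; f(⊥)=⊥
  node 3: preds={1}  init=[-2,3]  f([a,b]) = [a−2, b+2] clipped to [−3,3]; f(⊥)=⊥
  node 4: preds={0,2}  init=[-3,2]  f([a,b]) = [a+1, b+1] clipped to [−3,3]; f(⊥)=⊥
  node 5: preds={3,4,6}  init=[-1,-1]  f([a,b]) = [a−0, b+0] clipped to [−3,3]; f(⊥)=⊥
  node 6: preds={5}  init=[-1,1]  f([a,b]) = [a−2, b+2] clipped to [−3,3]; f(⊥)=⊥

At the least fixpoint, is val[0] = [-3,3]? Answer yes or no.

Trace (11 dequeues):
  [1] u=0 | in [-1,1] | out [0,2] | prev ⊥ | push {}
  [2] u=1 | in [-3,3] | out [-3,3] | prev ⊥ | push {}
  [3] u=2 | in ⊥ | out [-1,3] | ==
  [4] u=3 | in [-3,3] | out [-3,3] | prev [-2,3] | push {1}
  [5] u=4 | in [-1,3] | out [-3,3] | prev [-3,2] | push {}
  [6] u=5 | in [-3,3] | out [-3,3] | prev [-1,-1] | push {}
  [7] u=6 | in [-3,3] | out [-3,3] | prev [-1,1] | push {0,5}
  [8] u=1 | in [-3,3] | out [-3,3] | ==
  [9] u=0 | in [-3,3] | out [-2,3] | prev [0,2] | push {4}
  [10] u=5 | in [-3,3] | out [-3,3] | ==
  [11] u=4 | in [-2,3] | out [-3,3] | ==

Converged values:
  [0] [-2,3]
  [1] [-3,3]
  [2] [-1,3]
  [3] [-3,3]
  [4] [-3,3]
  [5] [-3,3]
  [6] [-3,3]

no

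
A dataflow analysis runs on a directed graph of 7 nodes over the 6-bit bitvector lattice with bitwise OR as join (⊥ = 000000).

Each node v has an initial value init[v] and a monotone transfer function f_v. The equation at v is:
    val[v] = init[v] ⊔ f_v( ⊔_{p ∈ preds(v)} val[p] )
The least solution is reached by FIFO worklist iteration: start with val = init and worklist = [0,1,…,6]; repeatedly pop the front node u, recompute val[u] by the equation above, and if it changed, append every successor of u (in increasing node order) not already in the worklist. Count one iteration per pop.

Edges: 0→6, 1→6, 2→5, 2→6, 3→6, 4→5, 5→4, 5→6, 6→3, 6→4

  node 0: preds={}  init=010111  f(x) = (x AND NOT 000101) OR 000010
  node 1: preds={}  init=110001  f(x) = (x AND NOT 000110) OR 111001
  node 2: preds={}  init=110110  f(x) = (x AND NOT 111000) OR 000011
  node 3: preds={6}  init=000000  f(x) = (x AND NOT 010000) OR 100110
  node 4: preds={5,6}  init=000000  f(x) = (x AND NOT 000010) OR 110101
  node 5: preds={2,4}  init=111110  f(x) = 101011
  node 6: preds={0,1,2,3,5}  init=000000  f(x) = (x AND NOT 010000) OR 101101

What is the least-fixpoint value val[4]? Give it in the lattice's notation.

Trace (10 dequeues):
  [1] u=0 | in 000000 | out 010111 | ==
  [2] u=1 | in 000000 | out 111001 | prev 110001 | push {}
  [3] u=2 | in 000000 | out 110111 | prev 110110 | push {}
  [4] u=3 | in 000000 | out 100110 | prev 000000 | push {}
  [5] u=4 | in 111110 | out 111101 | prev 000000 | push {}
  [6] u=5 | in 111111 | out 111111 | prev 111110 | push {4}
  [7] u=6 | in 111111 | out 101111 | prev 000000 | push {3}
  [8] u=4 | in 111111 | out 111101 | ==
  [9] u=3 | in 101111 | out 101111 | prev 100110 | push {6}
  [10] u=6 | in 111111 | out 101111 | ==

Converged values:
  [0] 010111
  [1] 111001
  [2] 110111
  [3] 101111
  [4] 111101
  [5] 111111
  [6] 101111

111101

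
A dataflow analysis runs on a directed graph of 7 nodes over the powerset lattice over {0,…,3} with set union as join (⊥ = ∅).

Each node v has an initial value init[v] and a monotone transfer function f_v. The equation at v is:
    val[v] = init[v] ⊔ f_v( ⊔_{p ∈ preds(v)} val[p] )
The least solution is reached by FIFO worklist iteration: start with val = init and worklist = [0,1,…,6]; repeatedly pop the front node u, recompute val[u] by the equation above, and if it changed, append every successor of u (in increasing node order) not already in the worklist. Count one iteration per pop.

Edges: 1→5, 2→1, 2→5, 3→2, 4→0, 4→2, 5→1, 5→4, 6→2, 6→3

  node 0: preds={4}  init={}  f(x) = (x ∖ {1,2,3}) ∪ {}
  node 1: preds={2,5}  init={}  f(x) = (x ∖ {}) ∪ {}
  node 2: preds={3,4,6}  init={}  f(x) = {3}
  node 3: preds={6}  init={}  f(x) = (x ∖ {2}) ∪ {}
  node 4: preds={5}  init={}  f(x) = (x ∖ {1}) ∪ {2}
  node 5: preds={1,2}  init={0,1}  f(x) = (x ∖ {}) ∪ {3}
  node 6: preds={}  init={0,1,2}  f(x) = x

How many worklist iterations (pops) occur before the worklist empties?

Worklist (14 pops):
  #1 pop 0: in={} → {} (no change)
  #2 pop 1: in={0,1} → {0,1} (was {}); enqueue []
  #3 pop 2: in={0,1,2} → {3} (was {}); enqueue [1]
  #4 pop 3: in={0,1,2} → {0,1} (was {}); enqueue [2]
  #5 pop 4: in={0,1} → {0,2} (was {}); enqueue [0]
  #6 pop 5: in={0,1,3} → {0,1,3} (was {0,1}); enqueue [4]
  #7 pop 6: in={} → {0,1,2} (no change)
  #8 pop 1: in={0,1,3} → {0,1,3} (was {0,1}); enqueue [5]
  #9 pop 2: in={0,1,2} → {3} (no change)
  #10 pop 0: in={0,2} → {0} (was {}); enqueue []
  #11 pop 4: in={0,1,3} → {0,2,3} (was {0,2}); enqueue [0,2]
  #12 pop 5: in={0,1,3} → {0,1,3} (no change)
  #13 pop 0: in={0,2,3} → {0} (no change)
  #14 pop 2: in={0,1,2,3} → {3} (no change)

Fixpoint:
  val[0] = {0}
  val[1] = {0,1,3}
  val[2] = {3}
  val[3] = {0,1}
  val[4] = {0,2,3}
  val[5] = {0,1,3}
  val[6] = {0,1,2}

14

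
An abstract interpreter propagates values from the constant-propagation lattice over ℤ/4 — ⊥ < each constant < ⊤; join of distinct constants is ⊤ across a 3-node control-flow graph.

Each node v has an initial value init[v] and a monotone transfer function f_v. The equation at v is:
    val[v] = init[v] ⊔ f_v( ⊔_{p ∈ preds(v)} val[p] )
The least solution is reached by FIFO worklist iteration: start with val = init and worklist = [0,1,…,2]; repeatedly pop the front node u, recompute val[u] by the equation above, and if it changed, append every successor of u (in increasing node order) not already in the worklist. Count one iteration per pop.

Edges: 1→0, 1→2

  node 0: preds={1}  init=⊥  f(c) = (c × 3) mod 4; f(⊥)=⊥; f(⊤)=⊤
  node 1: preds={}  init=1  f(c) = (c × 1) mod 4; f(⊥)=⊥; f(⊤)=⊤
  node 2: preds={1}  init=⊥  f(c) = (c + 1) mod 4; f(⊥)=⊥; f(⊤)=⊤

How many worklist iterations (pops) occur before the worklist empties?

Iteration log — 3 steps:
  step 1. node 0  ⊔preds=1  new=3  old=⊥  +wl: 
  step 2. node 1  ⊔preds=⊥  new=1  stable
  step 3. node 2  ⊔preds=1  new=2  old=⊥  +wl: 

Least fixpoint reached:
  node 0: 3
  node 1: 1
  node 2: 2

3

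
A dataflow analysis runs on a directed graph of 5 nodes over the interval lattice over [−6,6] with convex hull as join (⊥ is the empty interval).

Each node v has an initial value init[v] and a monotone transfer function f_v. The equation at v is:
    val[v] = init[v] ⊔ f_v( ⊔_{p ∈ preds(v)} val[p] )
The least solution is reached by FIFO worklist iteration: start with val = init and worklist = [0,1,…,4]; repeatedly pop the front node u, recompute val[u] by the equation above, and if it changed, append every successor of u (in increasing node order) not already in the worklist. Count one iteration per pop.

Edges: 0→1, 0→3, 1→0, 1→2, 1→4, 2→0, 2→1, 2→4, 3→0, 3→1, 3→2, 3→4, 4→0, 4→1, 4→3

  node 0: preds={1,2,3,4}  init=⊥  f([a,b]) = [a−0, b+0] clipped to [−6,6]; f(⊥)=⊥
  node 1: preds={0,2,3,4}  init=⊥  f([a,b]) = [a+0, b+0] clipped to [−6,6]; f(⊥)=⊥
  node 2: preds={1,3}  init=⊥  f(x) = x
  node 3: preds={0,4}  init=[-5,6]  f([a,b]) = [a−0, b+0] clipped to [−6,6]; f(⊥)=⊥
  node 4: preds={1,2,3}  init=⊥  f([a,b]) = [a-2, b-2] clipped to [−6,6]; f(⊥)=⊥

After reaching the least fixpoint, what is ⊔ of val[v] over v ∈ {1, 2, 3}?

[-6,6]

Trace (13 dequeues):
  [1] u=0 | in [-5,6] | out [-5,6] | prev ⊥ | push {}
  [2] u=1 | in [-5,6] | out [-5,6] | prev ⊥ | push {0}
  [3] u=2 | in [-5,6] | out [-5,6] | prev ⊥ | push {1}
  [4] u=3 | in [-5,6] | out [-5,6] | ==
  [5] u=4 | in [-5,6] | out [-6,4] | prev ⊥ | push {3}
  [6] u=0 | in [-6,6] | out [-6,6] | prev [-5,6] | push {}
  [7] u=1 | in [-6,6] | out [-6,6] | prev [-5,6] | push {0,2,4}
  [8] u=3 | in [-6,6] | out [-6,6] | prev [-5,6] | push {1}
  [9] u=0 | in [-6,6] | out [-6,6] | ==
  [10] u=2 | in [-6,6] | out [-6,6] | prev [-5,6] | push {0}
  [11] u=4 | in [-6,6] | out [-6,4] | ==
  [12] u=1 | in [-6,6] | out [-6,6] | ==
  [13] u=0 | in [-6,6] | out [-6,6] | ==

Converged values:
  [0] [-6,6]
  [1] [-6,6]
  [2] [-6,6]
  [3] [-6,6]
  [4] [-6,4]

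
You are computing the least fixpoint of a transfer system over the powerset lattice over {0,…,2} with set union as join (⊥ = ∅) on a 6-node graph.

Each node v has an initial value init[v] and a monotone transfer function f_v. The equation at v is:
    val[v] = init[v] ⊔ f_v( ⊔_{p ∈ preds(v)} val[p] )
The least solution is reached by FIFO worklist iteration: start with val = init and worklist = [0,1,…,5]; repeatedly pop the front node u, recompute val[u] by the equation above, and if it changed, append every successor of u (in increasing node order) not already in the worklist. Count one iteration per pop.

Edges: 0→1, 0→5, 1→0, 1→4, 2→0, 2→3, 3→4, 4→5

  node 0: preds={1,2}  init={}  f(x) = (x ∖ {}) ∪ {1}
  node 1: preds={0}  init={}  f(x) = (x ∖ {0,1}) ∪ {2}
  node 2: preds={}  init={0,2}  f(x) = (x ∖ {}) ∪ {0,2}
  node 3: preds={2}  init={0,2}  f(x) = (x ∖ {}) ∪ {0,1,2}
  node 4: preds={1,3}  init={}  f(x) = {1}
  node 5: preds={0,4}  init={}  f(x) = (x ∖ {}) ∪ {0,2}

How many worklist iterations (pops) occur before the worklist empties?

Worklist (7 pops):
  #1 pop 0: in={0,2} → {0,1,2} (was {}); enqueue []
  #2 pop 1: in={0,1,2} → {2} (was {}); enqueue [0]
  #3 pop 2: in={} → {0,2} (no change)
  #4 pop 3: in={0,2} → {0,1,2} (was {0,2}); enqueue []
  #5 pop 4: in={0,1,2} → {1} (was {}); enqueue []
  #6 pop 5: in={0,1,2} → {0,1,2} (was {}); enqueue []
  #7 pop 0: in={0,2} → {0,1,2} (no change)

Fixpoint:
  val[0] = {0,1,2}
  val[1] = {2}
  val[2] = {0,2}
  val[3] = {0,1,2}
  val[4] = {1}
  val[5] = {0,1,2}

7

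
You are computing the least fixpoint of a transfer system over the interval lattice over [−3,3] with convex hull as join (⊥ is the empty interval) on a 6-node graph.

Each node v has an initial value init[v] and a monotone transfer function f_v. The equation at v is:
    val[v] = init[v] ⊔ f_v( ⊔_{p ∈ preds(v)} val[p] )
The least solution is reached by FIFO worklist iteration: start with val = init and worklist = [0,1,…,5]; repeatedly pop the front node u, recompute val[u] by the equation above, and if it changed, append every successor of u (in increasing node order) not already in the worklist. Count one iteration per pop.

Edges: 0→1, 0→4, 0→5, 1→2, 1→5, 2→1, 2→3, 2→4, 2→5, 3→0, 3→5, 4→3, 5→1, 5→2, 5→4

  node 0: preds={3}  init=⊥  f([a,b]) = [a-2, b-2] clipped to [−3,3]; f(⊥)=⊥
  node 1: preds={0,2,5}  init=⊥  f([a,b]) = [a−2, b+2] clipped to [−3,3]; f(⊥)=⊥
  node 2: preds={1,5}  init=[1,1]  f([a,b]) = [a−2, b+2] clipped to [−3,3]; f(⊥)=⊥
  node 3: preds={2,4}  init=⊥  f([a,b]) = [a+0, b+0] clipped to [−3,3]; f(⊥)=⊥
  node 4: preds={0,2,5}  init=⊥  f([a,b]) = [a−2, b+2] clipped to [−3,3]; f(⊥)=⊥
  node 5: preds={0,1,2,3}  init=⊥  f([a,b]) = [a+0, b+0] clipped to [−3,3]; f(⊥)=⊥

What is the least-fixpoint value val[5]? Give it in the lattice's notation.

Worklist (13 pops):
  #1 pop 0: in=⊥ → ⊥ (no change)
  #2 pop 1: in=[1,1] → [-1,3] (was ⊥); enqueue []
  #3 pop 2: in=[-1,3] → [-3,3] (was [1,1]); enqueue [1]
  #4 pop 3: in=[-3,3] → [-3,3] (was ⊥); enqueue [0]
  #5 pop 4: in=[-3,3] → [-3,3] (was ⊥); enqueue [3]
  #6 pop 5: in=[-3,3] → [-3,3] (was ⊥); enqueue [2,4]
  #7 pop 1: in=[-3,3] → [-3,3] (was [-1,3]); enqueue [5]
  #8 pop 0: in=[-3,3] → [-3,1] (was ⊥); enqueue [1]
  #9 pop 3: in=[-3,3] → [-3,3] (no change)
  #10 pop 2: in=[-3,3] → [-3,3] (no change)
  #11 pop 4: in=[-3,3] → [-3,3] (no change)
  #12 pop 5: in=[-3,3] → [-3,3] (no change)
  #13 pop 1: in=[-3,3] → [-3,3] (no change)

Fixpoint:
  val[0] = [-3,1]
  val[1] = [-3,3]
  val[2] = [-3,3]
  val[3] = [-3,3]
  val[4] = [-3,3]
  val[5] = [-3,3]

[-3,3]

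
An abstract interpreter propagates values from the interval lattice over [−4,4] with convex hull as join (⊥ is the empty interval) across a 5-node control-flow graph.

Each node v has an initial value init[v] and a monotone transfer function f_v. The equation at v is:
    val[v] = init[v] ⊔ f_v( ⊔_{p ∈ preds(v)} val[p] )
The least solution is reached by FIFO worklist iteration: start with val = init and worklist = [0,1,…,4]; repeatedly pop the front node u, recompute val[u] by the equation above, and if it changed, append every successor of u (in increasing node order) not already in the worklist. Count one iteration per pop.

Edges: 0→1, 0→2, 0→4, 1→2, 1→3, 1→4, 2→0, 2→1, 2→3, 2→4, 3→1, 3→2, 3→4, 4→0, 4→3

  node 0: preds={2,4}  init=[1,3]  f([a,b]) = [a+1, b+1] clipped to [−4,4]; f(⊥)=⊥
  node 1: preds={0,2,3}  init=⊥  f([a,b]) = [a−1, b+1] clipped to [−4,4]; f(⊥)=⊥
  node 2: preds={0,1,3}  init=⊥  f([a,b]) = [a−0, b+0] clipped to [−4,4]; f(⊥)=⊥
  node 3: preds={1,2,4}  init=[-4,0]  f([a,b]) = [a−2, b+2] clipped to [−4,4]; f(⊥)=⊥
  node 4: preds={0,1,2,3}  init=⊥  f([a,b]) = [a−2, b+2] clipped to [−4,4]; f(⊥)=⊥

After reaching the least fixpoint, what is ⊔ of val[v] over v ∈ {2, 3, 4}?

[-4,4]

Trace (10 dequeues):
  [1] u=0 | in ⊥ | out [1,3] | ==
  [2] u=1 | in [-4,3] | out [-4,4] | prev ⊥ | push {}
  [3] u=2 | in [-4,4] | out [-4,4] | prev ⊥ | push {0,1}
  [4] u=3 | in [-4,4] | out [-4,4] | prev [-4,0] | push {2}
  [5] u=4 | in [-4,4] | out [-4,4] | prev ⊥ | push {3}
  [6] u=0 | in [-4,4] | out [-3,4] | prev [1,3] | push {4}
  [7] u=1 | in [-4,4] | out [-4,4] | ==
  [8] u=2 | in [-4,4] | out [-4,4] | ==
  [9] u=3 | in [-4,4] | out [-4,4] | ==
  [10] u=4 | in [-4,4] | out [-4,4] | ==

Converged values:
  [0] [-3,4]
  [1] [-4,4]
  [2] [-4,4]
  [3] [-4,4]
  [4] [-4,4]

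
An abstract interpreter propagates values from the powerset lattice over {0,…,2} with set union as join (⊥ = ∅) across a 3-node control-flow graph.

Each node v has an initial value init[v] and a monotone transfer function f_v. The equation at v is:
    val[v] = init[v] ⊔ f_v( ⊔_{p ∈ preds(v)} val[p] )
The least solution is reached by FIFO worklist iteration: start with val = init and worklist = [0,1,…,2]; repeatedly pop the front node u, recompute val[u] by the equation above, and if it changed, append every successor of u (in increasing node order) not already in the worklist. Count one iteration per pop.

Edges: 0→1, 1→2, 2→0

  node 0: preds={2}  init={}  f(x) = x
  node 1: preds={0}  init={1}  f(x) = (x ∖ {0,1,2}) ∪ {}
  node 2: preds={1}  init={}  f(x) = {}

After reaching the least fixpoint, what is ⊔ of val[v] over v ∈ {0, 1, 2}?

{1}

Worklist (3 pops):
  #1 pop 0: in={} → {} (no change)
  #2 pop 1: in={} → {1} (no change)
  #3 pop 2: in={1} → {} (no change)

Fixpoint:
  val[0] = {}
  val[1] = {1}
  val[2] = {}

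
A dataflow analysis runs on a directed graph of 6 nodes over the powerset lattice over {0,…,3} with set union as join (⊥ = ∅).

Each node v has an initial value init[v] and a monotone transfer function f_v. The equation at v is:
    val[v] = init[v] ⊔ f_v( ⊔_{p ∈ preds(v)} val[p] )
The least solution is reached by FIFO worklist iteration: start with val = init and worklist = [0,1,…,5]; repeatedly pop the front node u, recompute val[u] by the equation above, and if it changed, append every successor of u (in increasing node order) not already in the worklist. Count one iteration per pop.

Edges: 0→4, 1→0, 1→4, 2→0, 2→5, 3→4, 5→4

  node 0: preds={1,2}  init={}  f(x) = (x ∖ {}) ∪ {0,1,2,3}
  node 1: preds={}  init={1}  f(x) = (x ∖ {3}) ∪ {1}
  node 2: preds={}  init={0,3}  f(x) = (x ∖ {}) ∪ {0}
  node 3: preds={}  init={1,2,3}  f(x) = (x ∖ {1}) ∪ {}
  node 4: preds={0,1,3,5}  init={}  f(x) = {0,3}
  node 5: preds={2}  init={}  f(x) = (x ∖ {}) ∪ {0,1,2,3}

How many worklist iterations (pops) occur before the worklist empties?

7

Iteration log — 7 steps:
  step 1. node 0  ⊔preds={0,1,3}  new={0,1,2,3}  old={}  +wl: 
  step 2. node 1  ⊔preds={}  new={1}  stable
  step 3. node 2  ⊔preds={}  new={0,3}  stable
  step 4. node 3  ⊔preds={}  new={1,2,3}  stable
  step 5. node 4  ⊔preds={0,1,2,3}  new={0,3}  old={}  +wl: 
  step 6. node 5  ⊔preds={0,3}  new={0,1,2,3}  old={}  +wl: 4
  step 7. node 4  ⊔preds={0,1,2,3}  new={0,3}  stable

Least fixpoint reached:
  node 0: {0,1,2,3}
  node 1: {1}
  node 2: {0,3}
  node 3: {1,2,3}
  node 4: {0,3}
  node 5: {0,1,2,3}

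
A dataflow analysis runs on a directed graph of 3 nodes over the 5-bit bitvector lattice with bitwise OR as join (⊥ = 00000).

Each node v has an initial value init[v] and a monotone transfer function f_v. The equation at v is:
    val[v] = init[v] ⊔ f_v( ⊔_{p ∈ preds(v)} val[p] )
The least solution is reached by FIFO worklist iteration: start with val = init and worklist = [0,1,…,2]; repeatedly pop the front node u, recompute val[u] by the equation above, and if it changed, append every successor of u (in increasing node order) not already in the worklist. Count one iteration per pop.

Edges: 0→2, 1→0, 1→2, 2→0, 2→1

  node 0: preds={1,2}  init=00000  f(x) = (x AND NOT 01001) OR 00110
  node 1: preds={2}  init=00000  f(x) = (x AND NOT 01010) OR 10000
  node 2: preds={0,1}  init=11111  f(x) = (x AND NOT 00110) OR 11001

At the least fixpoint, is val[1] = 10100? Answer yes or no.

no

Iteration log — 4 steps:
  step 1. node 0  ⊔preds=11111  new=10110  old=00000  +wl: 
  step 2. node 1  ⊔preds=11111  new=10101  old=00000  +wl: 0
  step 3. node 2  ⊔preds=10111  new=11111  stable
  step 4. node 0  ⊔preds=11111  new=10110  stable

Least fixpoint reached:
  node 0: 10110
  node 1: 10101
  node 2: 11111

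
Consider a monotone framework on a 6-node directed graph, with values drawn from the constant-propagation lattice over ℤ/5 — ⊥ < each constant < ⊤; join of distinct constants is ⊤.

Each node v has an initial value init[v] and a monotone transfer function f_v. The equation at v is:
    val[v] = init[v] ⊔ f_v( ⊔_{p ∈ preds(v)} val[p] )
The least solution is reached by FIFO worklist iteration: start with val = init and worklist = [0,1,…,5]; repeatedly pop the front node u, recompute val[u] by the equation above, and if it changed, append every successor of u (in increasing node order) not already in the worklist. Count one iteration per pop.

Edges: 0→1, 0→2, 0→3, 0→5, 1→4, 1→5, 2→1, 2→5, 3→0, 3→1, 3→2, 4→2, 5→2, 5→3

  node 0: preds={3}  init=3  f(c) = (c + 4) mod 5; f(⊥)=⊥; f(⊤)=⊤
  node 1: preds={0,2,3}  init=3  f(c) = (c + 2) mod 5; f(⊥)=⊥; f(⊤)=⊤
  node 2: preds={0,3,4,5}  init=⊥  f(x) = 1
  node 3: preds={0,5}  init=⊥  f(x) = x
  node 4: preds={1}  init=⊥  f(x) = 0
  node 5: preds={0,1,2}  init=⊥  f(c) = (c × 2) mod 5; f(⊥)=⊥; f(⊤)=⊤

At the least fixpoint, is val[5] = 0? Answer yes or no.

no

Iteration log — 14 steps:
  step 1. node 0  ⊔preds=⊥  new=3  stable
  step 2. node 1  ⊔preds=3  new=⊤  old=3  +wl: 
  step 3. node 2  ⊔preds=3  new=1  old=⊥  +wl: 1
  step 4. node 3  ⊔preds=3  new=3  old=⊥  +wl: 0,2
  step 5. node 4  ⊔preds=⊤  new=0  old=⊥  +wl: 
  step 6. node 5  ⊔preds=⊤  new=⊤  old=⊥  +wl: 3
  step 7. node 1  ⊔preds=⊤  new=⊤  stable
  step 8. node 0  ⊔preds=3  new=⊤  old=3  +wl: 1,5
  step 9. node 2  ⊔preds=⊤  new=1  stable
  step 10. node 3  ⊔preds=⊤  new=⊤  old=3  +wl: 0,2
  step 11. node 1  ⊔preds=⊤  new=⊤  stable
  step 12. node 5  ⊔preds=⊤  new=⊤  stable
  step 13. node 0  ⊔preds=⊤  new=⊤  stable
  step 14. node 2  ⊔preds=⊤  new=1  stable

Least fixpoint reached:
  node 0: ⊤
  node 1: ⊤
  node 2: 1
  node 3: ⊤
  node 4: 0
  node 5: ⊤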